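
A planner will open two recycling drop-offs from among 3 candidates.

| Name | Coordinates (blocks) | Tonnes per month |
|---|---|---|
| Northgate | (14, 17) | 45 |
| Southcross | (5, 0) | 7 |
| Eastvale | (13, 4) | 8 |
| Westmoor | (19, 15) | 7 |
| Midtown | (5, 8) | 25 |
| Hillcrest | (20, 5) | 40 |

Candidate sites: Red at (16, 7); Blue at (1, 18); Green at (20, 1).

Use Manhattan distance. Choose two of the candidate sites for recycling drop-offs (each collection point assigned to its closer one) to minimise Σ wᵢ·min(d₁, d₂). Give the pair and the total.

{Red, Green}, total 1237

Evaluate every pair (each demand assigned to the nearer of the two):
  {Red, Green}: total = 1237
  {Red, Blue}: total = 1331
  {Blue, Green}: total = 1437
Best pair: {Red, Green} with total 1237.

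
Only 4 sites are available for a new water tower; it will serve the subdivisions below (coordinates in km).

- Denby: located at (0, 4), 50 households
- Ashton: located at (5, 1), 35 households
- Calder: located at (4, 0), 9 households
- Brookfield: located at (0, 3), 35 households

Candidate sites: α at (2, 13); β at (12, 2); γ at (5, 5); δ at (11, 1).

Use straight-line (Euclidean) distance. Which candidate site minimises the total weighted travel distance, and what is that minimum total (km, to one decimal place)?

γ, total 629.3 km

Total weighted distance at each candidate:
  α (2, 13): total = 1369.2
  β (12, 2): total = 1351.4
  γ (5, 5): total = 629.3
  δ (11, 1): total = 1235.0
Minimum is at γ with total 629.3 km.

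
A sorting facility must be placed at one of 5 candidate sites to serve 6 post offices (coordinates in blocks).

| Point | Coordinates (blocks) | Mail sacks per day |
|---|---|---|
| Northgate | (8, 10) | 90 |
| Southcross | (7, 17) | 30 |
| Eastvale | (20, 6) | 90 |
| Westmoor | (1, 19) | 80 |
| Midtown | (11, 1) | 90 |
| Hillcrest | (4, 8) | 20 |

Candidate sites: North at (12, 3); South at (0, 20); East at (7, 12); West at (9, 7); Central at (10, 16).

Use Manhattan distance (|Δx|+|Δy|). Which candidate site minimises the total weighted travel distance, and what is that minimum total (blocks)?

Total weighted distance at each candidate:
  North (12, 3): total = 5240
  South (0, 20): total = 8160
  East (7, 12): total = 4660
  West (9, 7): total = 4240
  Central (10, 16): total = 5320
Minimum is at West with total 4240 blocks.

West, total 4240 blocks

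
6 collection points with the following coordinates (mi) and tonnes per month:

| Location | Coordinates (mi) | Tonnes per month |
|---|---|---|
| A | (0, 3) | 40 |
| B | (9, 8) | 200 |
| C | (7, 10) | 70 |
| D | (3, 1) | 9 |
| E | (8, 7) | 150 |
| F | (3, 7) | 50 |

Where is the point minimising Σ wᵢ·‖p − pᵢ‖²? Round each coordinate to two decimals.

The minimiser of Σwᵢ‖p−pᵢ‖² is the weighted centroid p* = (Σwᵢpᵢ)/(Σwᵢ).
Σwᵢ = 519.
Σwᵢxᵢ = 40·0 + 200·9 + 70·7 + 9·3 + 150·8 + 50·3 = 3667.
Σwᵢyᵢ = 40·3 + 200·8 + 70·10 + 9·1 + 150·7 + 50·7 = 3829.
x* = 3667/519 = 7.07, y* = 3829/519 = 7.38.

(7.07, 7.38)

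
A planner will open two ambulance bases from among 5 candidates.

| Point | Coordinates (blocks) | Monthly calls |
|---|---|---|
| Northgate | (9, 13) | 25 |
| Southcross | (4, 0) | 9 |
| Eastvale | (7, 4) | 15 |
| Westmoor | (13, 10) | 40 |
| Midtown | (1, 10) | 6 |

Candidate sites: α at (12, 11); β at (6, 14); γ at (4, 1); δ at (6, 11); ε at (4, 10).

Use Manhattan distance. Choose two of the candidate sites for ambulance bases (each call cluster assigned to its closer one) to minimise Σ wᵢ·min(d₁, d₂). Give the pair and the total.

{α, γ}, total 376

Evaluate every pair (each demand assigned to the nearer of the two):
  {α, γ}: total = 376
  {α, ε}: total = 448
  {α, δ}: total = 478
  {α, β}: total = 543
  {γ, δ}: total = 580
  {δ, ε}: total = 673
  {γ, ε}: total = 677
  {β, γ}: total = 693
  {β, δ}: total = 693
  {β, ε}: total = 703
Best pair: {α, γ} with total 376.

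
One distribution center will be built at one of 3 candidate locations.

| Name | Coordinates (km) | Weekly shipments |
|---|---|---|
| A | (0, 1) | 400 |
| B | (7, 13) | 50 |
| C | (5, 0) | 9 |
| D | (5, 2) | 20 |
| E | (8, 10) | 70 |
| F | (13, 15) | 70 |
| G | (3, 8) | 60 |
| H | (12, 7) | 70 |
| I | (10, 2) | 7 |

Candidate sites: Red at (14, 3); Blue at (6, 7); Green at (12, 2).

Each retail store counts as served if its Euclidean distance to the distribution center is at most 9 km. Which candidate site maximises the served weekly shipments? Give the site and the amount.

Blue, covering 686

Coverage radius r = 9 km; a point is covered iff (Δx)²+(Δy)² ≤ 9² = 81.
  Red (14, 3): covers {H, I} → 77
  Blue (6, 7): covers {A, B, C, D, E, G, H, I} → 686
  Green (12, 2): covers {C, D, E, H, I} → 176
Maximum coverage at Blue: 686 weekly shipments.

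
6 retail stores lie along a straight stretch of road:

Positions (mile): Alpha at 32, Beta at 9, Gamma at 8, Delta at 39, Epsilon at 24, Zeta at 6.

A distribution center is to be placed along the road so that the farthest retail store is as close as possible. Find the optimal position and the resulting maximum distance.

The 1-center on a line is the midpoint of the two extreme points: leftmost at 6, rightmost at 39.
Optimal location = (6 + 39)/2 = 22.5; maximum distance = (39 − 6)/2 = 16.5.

location 22.5, max distance 16.5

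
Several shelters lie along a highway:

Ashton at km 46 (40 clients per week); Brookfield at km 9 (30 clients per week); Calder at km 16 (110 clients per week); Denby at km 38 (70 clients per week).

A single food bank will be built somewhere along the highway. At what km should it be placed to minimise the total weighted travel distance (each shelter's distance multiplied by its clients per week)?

For a sum of weighted absolute distances on a line, the optimum is the weighted median (not the mean). Total weight W = 250; half-weight = 125.
Sort by position and accumulate weight:
  km 9 (Brookfield, w=30) → cum 30
  km 16 (Calder, w=110) → cum 140  ≥ 125 → median here
  km 38 (Denby, w=70) → cum 210
  km 46 (Ashton, w=40) → cum 250
Optimal location: km 16.

x = 16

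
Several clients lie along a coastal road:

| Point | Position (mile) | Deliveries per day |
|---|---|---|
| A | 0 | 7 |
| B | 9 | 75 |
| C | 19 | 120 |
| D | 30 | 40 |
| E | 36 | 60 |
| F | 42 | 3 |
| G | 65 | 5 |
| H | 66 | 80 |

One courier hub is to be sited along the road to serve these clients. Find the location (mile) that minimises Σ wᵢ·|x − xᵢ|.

For a sum of weighted absolute distances on a line, the optimum is the weighted median (not the mean). Total weight W = 390; half-weight = 195.
Sort by position and accumulate weight:
  mile 0 (A, w=7) → cum 7
  mile 9 (B, w=75) → cum 82
  mile 19 (C, w=120) → cum 202  ≥ 195 → median here
  mile 30 (D, w=40) → cum 242
  mile 36 (E, w=60) → cum 302
  mile 42 (F, w=3) → cum 305
  mile 65 (G, w=5) → cum 310
  mile 66 (H, w=80) → cum 390
Optimal location: mile 19.

x = 19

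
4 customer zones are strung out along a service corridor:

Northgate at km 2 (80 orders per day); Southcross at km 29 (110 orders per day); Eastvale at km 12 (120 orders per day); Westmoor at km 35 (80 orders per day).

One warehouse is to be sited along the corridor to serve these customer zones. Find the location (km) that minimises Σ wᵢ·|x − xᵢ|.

x = 12

For a sum of weighted absolute distances on a line, the optimum is the weighted median (not the mean). Total weight W = 390; half-weight = 195.
Sort by position and accumulate weight:
  km 2 (Northgate, w=80) → cum 80
  km 12 (Eastvale, w=120) → cum 200  ≥ 195 → median here
  km 29 (Southcross, w=110) → cum 310
  km 35 (Westmoor, w=80) → cum 390
Optimal location: km 12.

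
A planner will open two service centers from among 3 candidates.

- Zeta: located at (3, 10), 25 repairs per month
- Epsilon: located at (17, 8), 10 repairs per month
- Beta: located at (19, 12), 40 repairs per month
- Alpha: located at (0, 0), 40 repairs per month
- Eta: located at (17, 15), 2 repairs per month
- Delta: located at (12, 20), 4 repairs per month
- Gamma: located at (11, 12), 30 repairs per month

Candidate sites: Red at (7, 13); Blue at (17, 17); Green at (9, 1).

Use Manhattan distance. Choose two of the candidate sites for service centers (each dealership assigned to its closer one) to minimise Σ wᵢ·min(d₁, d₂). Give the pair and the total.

{Red, Green}, total 1467

Evaluate every pair (each demand assigned to the nearer of the two):
  {Red, Green}: total = 1467
  {Blue, Green}: total = 1511
  {Red, Blue}: total = 1531
Best pair: {Red, Green} with total 1467.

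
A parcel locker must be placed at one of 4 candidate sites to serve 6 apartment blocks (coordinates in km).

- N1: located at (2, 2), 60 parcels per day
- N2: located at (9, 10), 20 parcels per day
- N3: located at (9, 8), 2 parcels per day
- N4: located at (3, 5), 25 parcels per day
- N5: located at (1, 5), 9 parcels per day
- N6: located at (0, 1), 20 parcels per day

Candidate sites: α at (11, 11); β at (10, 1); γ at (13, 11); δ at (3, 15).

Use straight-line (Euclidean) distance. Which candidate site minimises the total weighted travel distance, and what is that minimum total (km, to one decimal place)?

Total weighted distance at each candidate:
  α (11, 11): total = 1467.9
  β (10, 1): total = 1169.2
  γ (13, 11): total = 1685.5
  δ (3, 15): total = 1585.1
Minimum is at β with total 1169.2 km.

β, total 1169.2 km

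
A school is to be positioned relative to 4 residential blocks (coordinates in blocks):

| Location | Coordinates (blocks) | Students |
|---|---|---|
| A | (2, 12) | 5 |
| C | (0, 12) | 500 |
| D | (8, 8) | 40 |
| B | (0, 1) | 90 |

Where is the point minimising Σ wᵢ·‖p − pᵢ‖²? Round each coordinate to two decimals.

The minimiser of Σwᵢ‖p−pᵢ‖² is the weighted centroid p* = (Σwᵢpᵢ)/(Σwᵢ).
Σwᵢ = 635.
Σwᵢxᵢ = 5·2 + 500·0 + 40·8 + 90·0 = 330.
Σwᵢyᵢ = 5·12 + 500·12 + 40·8 + 90·1 = 6470.
x* = 330/635 = 0.52, y* = 6470/635 = 10.19.

(0.52, 10.19)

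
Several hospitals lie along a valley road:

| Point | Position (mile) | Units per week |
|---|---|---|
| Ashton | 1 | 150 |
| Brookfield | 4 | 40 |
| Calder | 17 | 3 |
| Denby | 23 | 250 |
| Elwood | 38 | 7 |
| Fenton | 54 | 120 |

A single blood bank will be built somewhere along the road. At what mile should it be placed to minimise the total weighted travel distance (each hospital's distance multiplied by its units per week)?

For a sum of weighted absolute distances on a line, the optimum is the weighted median (not the mean). Total weight W = 570; half-weight = 285.
Sort by position and accumulate weight:
  mile 1 (Ashton, w=150) → cum 150
  mile 4 (Brookfield, w=40) → cum 190
  mile 17 (Calder, w=3) → cum 193
  mile 23 (Denby, w=250) → cum 443  ≥ 285 → median here
  mile 38 (Elwood, w=7) → cum 450
  mile 54 (Fenton, w=120) → cum 570
Optimal location: mile 23.

x = 23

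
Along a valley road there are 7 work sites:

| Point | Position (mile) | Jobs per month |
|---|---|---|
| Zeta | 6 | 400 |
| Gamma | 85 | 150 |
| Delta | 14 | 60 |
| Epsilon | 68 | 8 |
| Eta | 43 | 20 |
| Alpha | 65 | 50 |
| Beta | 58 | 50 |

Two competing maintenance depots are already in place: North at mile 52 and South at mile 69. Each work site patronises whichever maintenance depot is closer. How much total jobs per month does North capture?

The indifferent point is the midpoint (52+69)/2 = 60.5; work sites left of it (closer to North at 52) go to North, those right go to South.
  Zeta at 6 (w=400) → North
  Delta at 14 (w=60) → North
  Eta at 43 (w=20) → North
  Beta at 58 (w=50) → North
  Alpha at 65 (w=50) → South
  Epsilon at 68 (w=8) → South
  Gamma at 85 (w=150) → South
North captures 530; South captures 208.

530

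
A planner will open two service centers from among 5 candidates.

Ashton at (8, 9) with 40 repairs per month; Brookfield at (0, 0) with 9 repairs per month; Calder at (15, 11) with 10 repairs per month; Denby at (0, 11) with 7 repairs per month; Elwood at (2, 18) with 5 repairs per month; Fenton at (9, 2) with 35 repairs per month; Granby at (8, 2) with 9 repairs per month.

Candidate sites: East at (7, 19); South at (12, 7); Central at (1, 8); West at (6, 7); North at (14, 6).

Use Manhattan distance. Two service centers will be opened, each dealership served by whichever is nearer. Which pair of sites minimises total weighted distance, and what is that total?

Evaluate every pair (each demand assigned to the nearer of the two):
  {Central, West}: total = 797
  {West, North}: total = 825
  {South, Central}: total = 835
  {South, West}: total = 835
  {East, West}: total = 850
  {Central, North}: total = 949
  {East, South}: total = 977
  {South, North}: total = 1049
  {East, North}: total = 1140
  {East, Central}: total = 1226
Best pair: {Central, West} with total 797.

{Central, West}, total 797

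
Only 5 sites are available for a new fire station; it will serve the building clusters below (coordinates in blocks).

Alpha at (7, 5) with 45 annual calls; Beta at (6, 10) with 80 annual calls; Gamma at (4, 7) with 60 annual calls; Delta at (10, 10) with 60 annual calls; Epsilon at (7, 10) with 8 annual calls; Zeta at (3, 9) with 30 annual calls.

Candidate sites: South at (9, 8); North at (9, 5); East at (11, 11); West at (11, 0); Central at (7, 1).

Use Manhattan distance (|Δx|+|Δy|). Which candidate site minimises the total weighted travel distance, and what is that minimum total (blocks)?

Total weighted distance at each candidate:
  South (9, 8): total = 1407
  North (9, 5): total = 1866
  East (11, 11): total = 2050
  West (11, 0): total = 3727
  Central (7, 1): total = 2672
Minimum is at South with total 1407 blocks.

South, total 1407 blocks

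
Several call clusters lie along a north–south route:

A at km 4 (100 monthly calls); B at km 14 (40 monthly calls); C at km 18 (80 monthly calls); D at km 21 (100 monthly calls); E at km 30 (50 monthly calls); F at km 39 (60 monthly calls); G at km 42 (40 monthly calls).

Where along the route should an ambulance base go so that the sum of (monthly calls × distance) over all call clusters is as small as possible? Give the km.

x = 21

For a sum of weighted absolute distances on a line, the optimum is the weighted median (not the mean). Total weight W = 470; half-weight = 235.
Sort by position and accumulate weight:
  km 4 (A, w=100) → cum 100
  km 14 (B, w=40) → cum 140
  km 18 (C, w=80) → cum 220
  km 21 (D, w=100) → cum 320  ≥ 235 → median here
  km 30 (E, w=50) → cum 370
  km 39 (F, w=60) → cum 430
  km 42 (G, w=40) → cum 470
Optimal location: km 21.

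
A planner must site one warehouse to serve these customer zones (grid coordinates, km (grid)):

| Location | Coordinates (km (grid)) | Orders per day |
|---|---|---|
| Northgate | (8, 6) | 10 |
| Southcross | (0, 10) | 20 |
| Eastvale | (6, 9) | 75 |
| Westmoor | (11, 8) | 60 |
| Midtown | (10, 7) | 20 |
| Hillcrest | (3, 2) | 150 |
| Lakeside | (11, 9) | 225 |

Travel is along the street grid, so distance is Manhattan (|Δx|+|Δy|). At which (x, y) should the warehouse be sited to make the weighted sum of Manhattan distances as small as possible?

Manhattan distance separates: Σwᵢ(|x−xᵢ|+|y−yᵢ|) = Σwᵢ|x−xᵢ| + Σwᵢ|y−yᵢ|, so x and y are optimised independently as 1-D weighted medians.
Total weight W = 560; half = 280.
x-coordinate, sorted with cumulative weight:
  x=0 (Southcross, w=20) cum 20
  x=3 (Hillcrest, w=150) cum 170
  x=6 (Eastvale, w=75) cum 245
  x=8 (Northgate, w=10) cum 255
  x=10 (Midtown, w=20) cum 275
  x=11 (Westmoor, w=60) cum 335  ← median
  x=11 (Lakeside, w=225) cum 560
⇒ x* = 11
y-coordinate, sorted with cumulative weight:
  y=2 (Hillcrest, w=150) cum 150
  y=6 (Northgate, w=10) cum 160
  y=7 (Midtown, w=20) cum 180
  y=8 (Westmoor, w=60) cum 240
  y=9 (Eastvale, w=75) cum 315  ← median
  y=9 (Lakeside, w=225) cum 540
  y=10 (Southcross, w=20) cum 560
⇒ y* = 9

(11, 9)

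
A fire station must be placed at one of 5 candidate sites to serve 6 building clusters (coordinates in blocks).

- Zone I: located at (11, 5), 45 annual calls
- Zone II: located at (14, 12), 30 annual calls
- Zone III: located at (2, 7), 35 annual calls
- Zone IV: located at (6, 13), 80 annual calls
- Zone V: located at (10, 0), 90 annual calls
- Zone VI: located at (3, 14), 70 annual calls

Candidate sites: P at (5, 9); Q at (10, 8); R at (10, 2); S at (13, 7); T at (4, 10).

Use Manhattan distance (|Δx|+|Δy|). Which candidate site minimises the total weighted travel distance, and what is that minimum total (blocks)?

Q, total 3085 blocks

Total weighted distance at each candidate:
  P (5, 9): total = 3135
  Q (10, 8): total = 3085
  R (10, 2): total = 3765
  S (13, 7): total = 3875
  T (4, 10): total = 3265
Minimum is at Q with total 3085 blocks.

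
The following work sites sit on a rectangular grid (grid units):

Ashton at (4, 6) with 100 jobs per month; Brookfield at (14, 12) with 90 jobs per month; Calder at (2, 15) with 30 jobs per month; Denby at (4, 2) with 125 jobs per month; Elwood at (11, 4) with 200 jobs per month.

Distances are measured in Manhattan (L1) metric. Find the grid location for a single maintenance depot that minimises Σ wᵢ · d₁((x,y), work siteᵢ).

(11, 4)

Manhattan distance separates: Σwᵢ(|x−xᵢ|+|y−yᵢ|) = Σwᵢ|x−xᵢ| + Σwᵢ|y−yᵢ|, so x and y are optimised independently as 1-D weighted medians.
Total weight W = 545; half = 272.5.
x-coordinate, sorted with cumulative weight:
  x=2 (Calder, w=30) cum 30
  x=4 (Ashton, w=100) cum 130
  x=4 (Denby, w=125) cum 255
  x=11 (Elwood, w=200) cum 455  ← median
  x=14 (Brookfield, w=90) cum 545
⇒ x* = 11
y-coordinate, sorted with cumulative weight:
  y=2 (Denby, w=125) cum 125
  y=4 (Elwood, w=200) cum 325  ← median
  y=6 (Ashton, w=100) cum 425
  y=12 (Brookfield, w=90) cum 515
  y=15 (Calder, w=30) cum 545
⇒ y* = 4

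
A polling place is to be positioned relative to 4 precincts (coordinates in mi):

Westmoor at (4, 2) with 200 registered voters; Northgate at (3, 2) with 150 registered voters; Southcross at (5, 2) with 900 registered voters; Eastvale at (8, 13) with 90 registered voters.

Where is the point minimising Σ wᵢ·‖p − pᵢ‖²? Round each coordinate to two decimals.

The minimiser of Σwᵢ‖p−pᵢ‖² is the weighted centroid p* = (Σwᵢpᵢ)/(Σwᵢ).
Σwᵢ = 1340.
Σwᵢxᵢ = 200·4 + 150·3 + 900·5 + 90·8 = 6470.
Σwᵢyᵢ = 200·2 + 150·2 + 900·2 + 90·13 = 3670.
x* = 6470/1340 = 4.83, y* = 3670/1340 = 2.74.

(4.83, 2.74)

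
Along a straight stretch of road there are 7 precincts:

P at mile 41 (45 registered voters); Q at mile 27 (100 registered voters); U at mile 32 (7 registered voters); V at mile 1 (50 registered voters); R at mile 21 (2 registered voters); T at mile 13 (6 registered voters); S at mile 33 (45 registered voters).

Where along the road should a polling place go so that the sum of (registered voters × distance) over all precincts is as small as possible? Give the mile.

x = 27

For a sum of weighted absolute distances on a line, the optimum is the weighted median (not the mean). Total weight W = 255; half-weight = 127.5.
Sort by position and accumulate weight:
  mile 1 (V, w=50) → cum 50
  mile 13 (T, w=6) → cum 56
  mile 21 (R, w=2) → cum 58
  mile 27 (Q, w=100) → cum 158  ≥ 127.5 → median here
  mile 32 (U, w=7) → cum 165
  mile 33 (S, w=45) → cum 210
  mile 41 (P, w=45) → cum 255
Optimal location: mile 27.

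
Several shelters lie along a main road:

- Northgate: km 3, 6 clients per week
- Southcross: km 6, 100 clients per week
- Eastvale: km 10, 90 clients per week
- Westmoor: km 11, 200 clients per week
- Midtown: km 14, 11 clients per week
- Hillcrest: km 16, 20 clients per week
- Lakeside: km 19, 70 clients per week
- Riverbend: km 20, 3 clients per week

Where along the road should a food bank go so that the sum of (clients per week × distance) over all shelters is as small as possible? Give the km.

x = 11

For a sum of weighted absolute distances on a line, the optimum is the weighted median (not the mean). Total weight W = 500; half-weight = 250.
Sort by position and accumulate weight:
  km 3 (Northgate, w=6) → cum 6
  km 6 (Southcross, w=100) → cum 106
  km 10 (Eastvale, w=90) → cum 196
  km 11 (Westmoor, w=200) → cum 396  ≥ 250 → median here
  km 14 (Midtown, w=11) → cum 407
  km 16 (Hillcrest, w=20) → cum 427
  km 19 (Lakeside, w=70) → cum 497
  km 20 (Riverbend, w=3) → cum 500
Optimal location: km 11.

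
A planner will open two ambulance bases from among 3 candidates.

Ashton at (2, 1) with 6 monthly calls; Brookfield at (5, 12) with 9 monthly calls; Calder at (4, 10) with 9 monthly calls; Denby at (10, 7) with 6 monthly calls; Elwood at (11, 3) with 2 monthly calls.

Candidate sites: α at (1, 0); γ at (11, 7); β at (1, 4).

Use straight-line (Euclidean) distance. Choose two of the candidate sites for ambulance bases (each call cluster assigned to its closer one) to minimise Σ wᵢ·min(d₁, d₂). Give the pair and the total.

{α, γ}, total 161.3

Evaluate every pair (each demand assigned to the nearer of the two):
  {α, γ}: total = 161.3
  {γ, β}: total = 163.6
  {α, β}: total = 226.4
Best pair: {α, γ} with total 161.3.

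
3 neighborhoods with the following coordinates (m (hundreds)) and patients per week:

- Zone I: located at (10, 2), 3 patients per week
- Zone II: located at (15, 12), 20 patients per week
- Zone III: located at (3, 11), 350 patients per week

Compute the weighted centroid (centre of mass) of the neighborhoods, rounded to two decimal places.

(3.70, 10.98)

The minimiser of Σwᵢ‖p−pᵢ‖² is the weighted centroid p* = (Σwᵢpᵢ)/(Σwᵢ).
Σwᵢ = 373.
Σwᵢxᵢ = 3·10 + 20·15 + 350·3 = 1380.
Σwᵢyᵢ = 3·2 + 20·12 + 350·11 = 4096.
x* = 1380/373 = 3.70, y* = 4096/373 = 10.98.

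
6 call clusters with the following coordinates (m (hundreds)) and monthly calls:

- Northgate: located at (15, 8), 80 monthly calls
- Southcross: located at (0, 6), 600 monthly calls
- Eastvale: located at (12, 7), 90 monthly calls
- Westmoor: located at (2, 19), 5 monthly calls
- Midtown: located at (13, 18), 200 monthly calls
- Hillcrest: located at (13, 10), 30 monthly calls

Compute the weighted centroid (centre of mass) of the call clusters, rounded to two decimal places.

(5.25, 8.82)

The minimiser of Σwᵢ‖p−pᵢ‖² is the weighted centroid p* = (Σwᵢpᵢ)/(Σwᵢ).
Σwᵢ = 1005.
Σwᵢxᵢ = 80·15 + 600·0 + 90·12 + 5·2 + 200·13 + 30·13 = 5280.
Σwᵢyᵢ = 80·8 + 600·6 + 90·7 + 5·19 + 200·18 + 30·10 = 8865.
x* = 5280/1005 = 5.25, y* = 8865/1005 = 8.82.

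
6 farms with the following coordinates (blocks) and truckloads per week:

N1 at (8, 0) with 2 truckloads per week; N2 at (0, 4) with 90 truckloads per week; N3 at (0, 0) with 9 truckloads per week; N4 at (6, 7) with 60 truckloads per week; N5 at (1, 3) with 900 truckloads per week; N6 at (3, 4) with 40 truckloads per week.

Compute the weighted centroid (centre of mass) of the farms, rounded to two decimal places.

The minimiser of Σwᵢ‖p−pᵢ‖² is the weighted centroid p* = (Σwᵢpᵢ)/(Σwᵢ).
Σwᵢ = 1101.
Σwᵢxᵢ = 2·8 + 90·0 + 9·0 + 60·6 + 900·1 + 40·3 = 1396.
Σwᵢyᵢ = 2·0 + 90·4 + 9·0 + 60·7 + 900·3 + 40·4 = 3640.
x* = 1396/1101 = 1.27, y* = 3640/1101 = 3.31.

(1.27, 3.31)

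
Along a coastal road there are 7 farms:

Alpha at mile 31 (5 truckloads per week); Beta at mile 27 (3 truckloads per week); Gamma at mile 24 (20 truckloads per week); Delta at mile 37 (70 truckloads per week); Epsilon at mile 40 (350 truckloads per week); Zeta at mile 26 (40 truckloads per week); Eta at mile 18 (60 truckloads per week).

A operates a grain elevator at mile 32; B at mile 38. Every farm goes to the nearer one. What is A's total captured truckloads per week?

The indifferent point is the midpoint (32+38)/2 = 35; farms left of it (closer to A at 32) go to A, those right go to B.
  Eta at 18 (w=60) → A
  Gamma at 24 (w=20) → A
  Zeta at 26 (w=40) → A
  Beta at 27 (w=3) → A
  Alpha at 31 (w=5) → A
  Delta at 37 (w=70) → B
  Epsilon at 40 (w=350) → B
A captures 128; B captures 420.

128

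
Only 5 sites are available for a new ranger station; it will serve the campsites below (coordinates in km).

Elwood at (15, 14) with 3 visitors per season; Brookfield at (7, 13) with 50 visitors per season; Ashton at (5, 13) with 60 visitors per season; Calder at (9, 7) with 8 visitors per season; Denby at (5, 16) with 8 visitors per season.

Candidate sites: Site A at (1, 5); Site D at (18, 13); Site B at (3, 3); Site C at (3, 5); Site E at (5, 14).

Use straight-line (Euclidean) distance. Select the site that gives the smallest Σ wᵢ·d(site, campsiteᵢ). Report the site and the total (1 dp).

Site E, total 282.3 km

Total weighted distance at each candidate:
  Site A (1, 5): total = 1246.2
  Site D (18, 13): total = 1532.8
  Site B (3, 3): total = 1362.1
  Site C (3, 5): total = 1127.0
  Site E (5, 14): total = 282.3
Minimum is at Site E with total 282.3 km.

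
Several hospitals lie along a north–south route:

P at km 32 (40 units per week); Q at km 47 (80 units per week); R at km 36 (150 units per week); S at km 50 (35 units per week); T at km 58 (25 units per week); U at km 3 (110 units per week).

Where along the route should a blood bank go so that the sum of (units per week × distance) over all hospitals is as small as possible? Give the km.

For a sum of weighted absolute distances on a line, the optimum is the weighted median (not the mean). Total weight W = 440; half-weight = 220.
Sort by position and accumulate weight:
  km 3 (U, w=110) → cum 110
  km 32 (P, w=40) → cum 150
  km 36 (R, w=150) → cum 300  ≥ 220 → median here
  km 47 (Q, w=80) → cum 380
  km 50 (S, w=35) → cum 415
  km 58 (T, w=25) → cum 440
Optimal location: km 36.

x = 36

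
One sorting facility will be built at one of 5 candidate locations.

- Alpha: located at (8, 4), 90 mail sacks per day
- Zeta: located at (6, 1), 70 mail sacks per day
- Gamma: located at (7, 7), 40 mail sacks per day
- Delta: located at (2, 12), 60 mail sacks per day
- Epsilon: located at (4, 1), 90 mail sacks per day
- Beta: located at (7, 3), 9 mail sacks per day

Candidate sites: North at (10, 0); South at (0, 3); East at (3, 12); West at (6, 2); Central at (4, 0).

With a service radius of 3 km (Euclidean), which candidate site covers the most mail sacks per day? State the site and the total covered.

Coverage radius r = 3 km; a point is covered iff (Δx)²+(Δy)² ≤ 3² = 9.
  North (10, 0): covers {none} → 0
  South (0, 3): covers {none} → 0
  East (3, 12): covers {Delta} → 60
  West (6, 2): covers {Alpha, Zeta, Epsilon, Beta} → 259
  Central (4, 0): covers {Zeta, Epsilon} → 160
Maximum coverage at West: 259 mail sacks per day.

West, covering 259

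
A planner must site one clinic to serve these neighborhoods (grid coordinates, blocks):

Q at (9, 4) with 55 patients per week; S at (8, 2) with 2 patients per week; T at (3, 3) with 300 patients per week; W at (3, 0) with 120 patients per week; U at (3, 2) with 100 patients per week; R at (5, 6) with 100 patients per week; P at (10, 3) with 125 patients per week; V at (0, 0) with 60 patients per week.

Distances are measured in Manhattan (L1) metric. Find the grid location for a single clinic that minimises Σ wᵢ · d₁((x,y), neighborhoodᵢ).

Manhattan distance separates: Σwᵢ(|x−xᵢ|+|y−yᵢ|) = Σwᵢ|x−xᵢ| + Σwᵢ|y−yᵢ|, so x and y are optimised independently as 1-D weighted medians.
Total weight W = 862; half = 431.
x-coordinate, sorted with cumulative weight:
  x=0 (V, w=60) cum 60
  x=3 (T, w=300) cum 360
  x=3 (W, w=120) cum 480  ← median
  x=3 (U, w=100) cum 580
  x=5 (R, w=100) cum 680
  x=8 (S, w=2) cum 682
  x=9 (Q, w=55) cum 737
  x=10 (P, w=125) cum 862
⇒ x* = 3
y-coordinate, sorted with cumulative weight:
  y=0 (W, w=120) cum 120
  y=0 (V, w=60) cum 180
  y=2 (S, w=2) cum 182
  y=2 (U, w=100) cum 282
  y=3 (T, w=300) cum 582  ← median
  y=3 (P, w=125) cum 707
  y=4 (Q, w=55) cum 762
  y=6 (R, w=100) cum 862
⇒ y* = 3

(3, 3)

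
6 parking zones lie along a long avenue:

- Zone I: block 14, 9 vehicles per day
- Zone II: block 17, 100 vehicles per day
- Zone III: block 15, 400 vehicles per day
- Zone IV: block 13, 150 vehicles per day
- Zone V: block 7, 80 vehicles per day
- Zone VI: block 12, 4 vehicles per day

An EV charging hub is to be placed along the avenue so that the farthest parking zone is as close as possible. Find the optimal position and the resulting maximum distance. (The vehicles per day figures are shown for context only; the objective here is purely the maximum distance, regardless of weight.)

The 1-center on a line is the midpoint of the two extreme points: leftmost at 7, rightmost at 17.
Optimal location = (7 + 17)/2 = 12; maximum distance = (17 − 7)/2 = 5.

location 12, max distance 5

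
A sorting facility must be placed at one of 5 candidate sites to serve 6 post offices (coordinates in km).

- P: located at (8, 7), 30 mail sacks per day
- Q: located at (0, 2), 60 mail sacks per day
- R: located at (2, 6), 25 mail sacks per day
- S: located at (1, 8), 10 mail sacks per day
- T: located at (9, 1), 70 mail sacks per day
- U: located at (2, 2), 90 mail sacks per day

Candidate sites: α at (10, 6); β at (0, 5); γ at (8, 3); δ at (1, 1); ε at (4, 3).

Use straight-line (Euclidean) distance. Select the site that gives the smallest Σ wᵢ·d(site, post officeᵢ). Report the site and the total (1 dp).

Total weighted distance at each candidate:
  α (10, 6): total = 2167.4
  β (0, 5): total = 1528.8
  γ (8, 3): total = 1561.4
  δ (1, 1): total = 1246.2
  ε (4, 3): total = 1143.7
Minimum is at ε with total 1143.7 km.

ε, total 1143.7 km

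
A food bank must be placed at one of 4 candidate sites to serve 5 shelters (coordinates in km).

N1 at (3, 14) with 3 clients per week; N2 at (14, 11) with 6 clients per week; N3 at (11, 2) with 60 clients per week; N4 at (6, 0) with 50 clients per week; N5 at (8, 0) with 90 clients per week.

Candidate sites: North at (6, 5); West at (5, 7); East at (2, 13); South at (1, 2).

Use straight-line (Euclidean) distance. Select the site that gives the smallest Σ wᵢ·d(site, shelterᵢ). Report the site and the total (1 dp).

North, total 1173.0 km

Total weighted distance at each candidate:
  North (6, 5): total = 1173.0
  West (5, 7): total = 1588.5
  East (2, 13): total = 2898.7
  South (1, 2): total = 1655.8
Minimum is at North with total 1173.0 km.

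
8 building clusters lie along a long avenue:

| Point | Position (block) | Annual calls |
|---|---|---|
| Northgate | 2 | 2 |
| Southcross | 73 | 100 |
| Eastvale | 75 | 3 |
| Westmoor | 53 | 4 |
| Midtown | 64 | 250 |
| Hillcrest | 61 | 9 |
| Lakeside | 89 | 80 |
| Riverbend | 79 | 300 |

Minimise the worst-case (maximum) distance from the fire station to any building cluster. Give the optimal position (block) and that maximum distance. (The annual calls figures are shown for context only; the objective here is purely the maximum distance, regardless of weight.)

The 1-center on a line is the midpoint of the two extreme points: leftmost at 2, rightmost at 89.
Optimal location = (2 + 89)/2 = 45.5; maximum distance = (89 − 2)/2 = 43.5.

location 45.5, max distance 43.5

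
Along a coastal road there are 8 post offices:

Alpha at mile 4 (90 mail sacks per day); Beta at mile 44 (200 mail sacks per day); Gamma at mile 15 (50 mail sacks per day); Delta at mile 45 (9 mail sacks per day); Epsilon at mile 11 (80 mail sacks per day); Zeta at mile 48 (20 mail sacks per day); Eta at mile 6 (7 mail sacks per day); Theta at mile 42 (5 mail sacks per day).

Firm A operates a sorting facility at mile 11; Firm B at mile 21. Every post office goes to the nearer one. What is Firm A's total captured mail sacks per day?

The indifferent point is the midpoint (11+21)/2 = 16; post offices left of it (closer to Firm A at 11) go to Firm A, those right go to Firm B.
  Alpha at 4 (w=90) → Firm A
  Eta at 6 (w=7) → Firm A
  Epsilon at 11 (w=80) → Firm A
  Gamma at 15 (w=50) → Firm A
  Theta at 42 (w=5) → Firm B
  Beta at 44 (w=200) → Firm B
  Delta at 45 (w=9) → Firm B
  Zeta at 48 (w=20) → Firm B
Firm A captures 227; Firm B captures 234.

227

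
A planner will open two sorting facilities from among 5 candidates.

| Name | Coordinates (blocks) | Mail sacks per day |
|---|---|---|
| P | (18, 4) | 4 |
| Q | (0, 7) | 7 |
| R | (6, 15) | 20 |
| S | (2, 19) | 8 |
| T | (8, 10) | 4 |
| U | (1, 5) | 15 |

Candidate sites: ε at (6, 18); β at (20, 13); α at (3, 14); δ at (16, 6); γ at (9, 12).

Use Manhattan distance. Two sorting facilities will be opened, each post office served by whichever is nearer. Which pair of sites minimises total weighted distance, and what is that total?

Evaluate every pair (each demand assigned to the nearer of the two):
  {α, δ}: total = 415
  {β, α}: total = 443
  {α, γ}: total = 443
  {ε, α}: total = 471
  {ε, γ}: total = 503
  {ε, δ}: total = 515
  {ε, β}: total = 573
  {δ, γ}: total = 583
  {β, γ}: total = 611
  {β, δ}: total = 935
Best pair: {α, δ} with total 415.

{α, δ}, total 415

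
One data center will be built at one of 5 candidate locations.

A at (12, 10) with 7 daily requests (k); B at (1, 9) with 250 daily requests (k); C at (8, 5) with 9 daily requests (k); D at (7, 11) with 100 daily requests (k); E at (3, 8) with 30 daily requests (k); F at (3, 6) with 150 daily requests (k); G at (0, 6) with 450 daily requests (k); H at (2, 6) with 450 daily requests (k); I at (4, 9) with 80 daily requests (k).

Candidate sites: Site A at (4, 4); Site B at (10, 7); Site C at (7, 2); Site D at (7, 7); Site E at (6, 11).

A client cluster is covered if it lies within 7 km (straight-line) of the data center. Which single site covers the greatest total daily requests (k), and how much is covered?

Site A, covering 1419

Coverage radius r = 7 km; a point is covered iff (Δx)²+(Δy)² ≤ 7² = 49.
  Site A (4, 4): covers {B, C, E, F, G, H, I} → 1419
  Site B (10, 7): covers {A, C, D, I} → 196
  Site C (7, 2): covers {C, F, H} → 609
  Site D (7, 7): covers {A, B, C, D, E, F, H, I} → 1076
  Site E (6, 11): covers {A, B, C, D, E, F, H, I} → 1076
Maximum coverage at Site A: 1419 daily requests (k).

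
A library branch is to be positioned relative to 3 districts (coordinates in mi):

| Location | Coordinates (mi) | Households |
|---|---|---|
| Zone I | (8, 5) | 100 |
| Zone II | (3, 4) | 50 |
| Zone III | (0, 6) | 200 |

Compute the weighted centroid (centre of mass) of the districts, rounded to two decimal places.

The minimiser of Σwᵢ‖p−pᵢ‖² is the weighted centroid p* = (Σwᵢpᵢ)/(Σwᵢ).
Σwᵢ = 350.
Σwᵢxᵢ = 100·8 + 50·3 + 200·0 = 950.
Σwᵢyᵢ = 100·5 + 50·4 + 200·6 = 1900.
x* = 950/350 = 2.71, y* = 1900/350 = 5.43.

(2.71, 5.43)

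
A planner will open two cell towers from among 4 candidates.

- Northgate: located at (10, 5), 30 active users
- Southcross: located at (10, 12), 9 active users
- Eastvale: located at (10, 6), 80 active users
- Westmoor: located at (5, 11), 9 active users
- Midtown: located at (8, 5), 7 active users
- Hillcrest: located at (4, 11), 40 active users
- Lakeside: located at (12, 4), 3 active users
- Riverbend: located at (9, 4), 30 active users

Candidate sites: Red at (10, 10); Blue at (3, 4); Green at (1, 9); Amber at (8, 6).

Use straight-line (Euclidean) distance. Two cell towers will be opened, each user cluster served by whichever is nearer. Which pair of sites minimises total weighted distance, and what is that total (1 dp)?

{Green, Amber}, total 556.0

Evaluate every pair (each demand assigned to the nearer of the two):
  {Green, Amber}: total = 556.0
  {Red, Amber}: total = 621.8
  {Blue, Amber}: total = 680.1
  {Red, Green}: total = 911.6
  {Red, Blue}: total = 1011.9
  {Blue, Green}: total = 1307.1
Best pair: {Green, Amber} with total 556.0.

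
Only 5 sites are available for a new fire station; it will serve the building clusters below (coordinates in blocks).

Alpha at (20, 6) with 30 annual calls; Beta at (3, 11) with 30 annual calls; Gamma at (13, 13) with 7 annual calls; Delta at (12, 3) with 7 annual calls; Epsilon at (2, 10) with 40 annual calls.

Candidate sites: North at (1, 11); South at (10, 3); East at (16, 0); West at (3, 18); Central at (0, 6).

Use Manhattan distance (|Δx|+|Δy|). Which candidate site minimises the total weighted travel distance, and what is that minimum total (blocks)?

Total weighted distance at each candidate:
  North (1, 11): total = 1091
  South (10, 3): total = 1545
  East (16, 0): total = 2141
  West (3, 18): total = 1713
  Central (0, 6): total = 1325
Minimum is at North with total 1091 blocks.

North, total 1091 blocks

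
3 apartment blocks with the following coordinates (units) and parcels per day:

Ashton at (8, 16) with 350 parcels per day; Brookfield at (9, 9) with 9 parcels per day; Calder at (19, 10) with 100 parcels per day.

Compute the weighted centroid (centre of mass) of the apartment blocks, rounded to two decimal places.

The minimiser of Σwᵢ‖p−pᵢ‖² is the weighted centroid p* = (Σwᵢpᵢ)/(Σwᵢ).
Σwᵢ = 459.
Σwᵢxᵢ = 350·8 + 9·9 + 100·19 = 4781.
Σwᵢyᵢ = 350·16 + 9·9 + 100·10 = 6681.
x* = 4781/459 = 10.42, y* = 6681/459 = 14.56.

(10.42, 14.56)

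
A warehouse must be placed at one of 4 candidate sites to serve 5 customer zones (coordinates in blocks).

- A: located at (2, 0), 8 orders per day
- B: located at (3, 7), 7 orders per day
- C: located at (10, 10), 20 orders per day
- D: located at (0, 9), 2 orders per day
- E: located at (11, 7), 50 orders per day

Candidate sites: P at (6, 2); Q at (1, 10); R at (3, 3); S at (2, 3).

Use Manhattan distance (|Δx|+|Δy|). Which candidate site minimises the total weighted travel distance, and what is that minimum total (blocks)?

Total weighted distance at each candidate:
  P (6, 2): total = 870
  Q (1, 10): total = 957
  R (3, 3): total = 958
  S (2, 3): total = 1025
Minimum is at P with total 870 blocks.

P, total 870 blocks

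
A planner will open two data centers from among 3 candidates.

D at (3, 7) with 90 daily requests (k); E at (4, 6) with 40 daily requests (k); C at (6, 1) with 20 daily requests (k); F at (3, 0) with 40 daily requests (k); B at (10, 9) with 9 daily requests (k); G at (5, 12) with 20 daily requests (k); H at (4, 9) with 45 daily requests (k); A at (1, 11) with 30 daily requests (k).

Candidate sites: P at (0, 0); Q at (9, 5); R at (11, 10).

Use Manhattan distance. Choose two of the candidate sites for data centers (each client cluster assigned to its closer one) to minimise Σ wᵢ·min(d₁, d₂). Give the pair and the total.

Evaluate every pair (each demand assigned to the nearer of the two):
  {P, Q}: total = 2250
  {Q, R}: total = 2408
  {P, R}: total = 2428
Best pair: {P, Q} with total 2250.

{P, Q}, total 2250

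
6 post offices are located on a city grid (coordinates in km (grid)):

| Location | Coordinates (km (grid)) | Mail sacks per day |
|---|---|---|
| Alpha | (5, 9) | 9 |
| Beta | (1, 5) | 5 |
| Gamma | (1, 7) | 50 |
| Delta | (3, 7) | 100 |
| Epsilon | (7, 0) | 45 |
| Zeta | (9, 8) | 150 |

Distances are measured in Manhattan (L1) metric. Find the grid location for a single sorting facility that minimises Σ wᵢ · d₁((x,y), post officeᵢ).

Manhattan distance separates: Σwᵢ(|x−xᵢ|+|y−yᵢ|) = Σwᵢ|x−xᵢ| + Σwᵢ|y−yᵢ|, so x and y are optimised independently as 1-D weighted medians.
Total weight W = 359; half = 179.5.
x-coordinate, sorted with cumulative weight:
  x=1 (Beta, w=5) cum 5
  x=1 (Gamma, w=50) cum 55
  x=3 (Delta, w=100) cum 155
  x=5 (Alpha, w=9) cum 164
  x=7 (Epsilon, w=45) cum 209  ← median
  x=9 (Zeta, w=150) cum 359
⇒ x* = 7
y-coordinate, sorted with cumulative weight:
  y=0 (Epsilon, w=45) cum 45
  y=5 (Beta, w=5) cum 50
  y=7 (Gamma, w=50) cum 100
  y=7 (Delta, w=100) cum 200  ← median
  y=8 (Zeta, w=150) cum 350
  y=9 (Alpha, w=9) cum 359
⇒ y* = 7

(7, 7)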